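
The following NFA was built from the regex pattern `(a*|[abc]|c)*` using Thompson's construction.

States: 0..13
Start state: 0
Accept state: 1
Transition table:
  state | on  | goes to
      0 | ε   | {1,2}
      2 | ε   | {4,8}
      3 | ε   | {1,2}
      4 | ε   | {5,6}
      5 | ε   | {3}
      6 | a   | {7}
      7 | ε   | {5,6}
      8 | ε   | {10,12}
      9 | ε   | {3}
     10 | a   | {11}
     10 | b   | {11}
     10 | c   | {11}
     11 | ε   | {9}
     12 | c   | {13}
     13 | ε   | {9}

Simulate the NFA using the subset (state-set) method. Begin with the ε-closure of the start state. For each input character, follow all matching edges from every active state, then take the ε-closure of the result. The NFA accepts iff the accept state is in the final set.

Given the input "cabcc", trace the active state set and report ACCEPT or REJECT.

Answer: ACCEPT

Trace:
start: ε-closure({0}) = {0,1,2,3,4,5,6,8,10,12}
'c' @ 1: {1,2,3,4,5,6,8,9,10,11,12,13}  [accepting]
'a' @ 2: {1,2,3,4,5,6,7,8,9,10,11,12}  [accepting]
'b' @ 3: {1,2,3,4,5,6,8,9,10,11,12}  [accepting]
'c' @ 4: {1,2,3,4,5,6,8,9,10,11,12,13}  [accepting]
'c' @ 5: {1,2,3,4,5,6,8,9,10,11,12,13}  [accepting]
after full input: {1,2,3,4,5,6,8,9,10,11,12,13}  (accept=1 in)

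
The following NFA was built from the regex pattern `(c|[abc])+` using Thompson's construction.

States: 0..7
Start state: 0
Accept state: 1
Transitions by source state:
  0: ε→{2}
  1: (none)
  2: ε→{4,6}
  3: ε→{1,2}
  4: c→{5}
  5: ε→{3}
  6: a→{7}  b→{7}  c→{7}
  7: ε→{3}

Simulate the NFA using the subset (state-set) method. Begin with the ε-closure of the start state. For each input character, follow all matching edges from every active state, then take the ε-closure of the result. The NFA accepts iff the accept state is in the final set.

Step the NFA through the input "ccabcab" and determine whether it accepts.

initial (ε-close {0}): {0,2,4,6}
'c' @ 1: {1,2,3,4,5,6,7}  [accepting]
'c' @ 2: {1,2,3,4,5,6,7}  [accepting]
'a' @ 3: {1,2,3,4,6,7}  [accepting]
'b' @ 4: {1,2,3,4,6,7}  [accepting]
'c' @ 5: {1,2,3,4,5,6,7}  [accepting]
'a' @ 6: {1,2,3,4,6,7}  [accepting]
'b' @ 7: {1,2,3,4,6,7}  [accepting]
after full input: {1,2,3,4,6,7}  (accept=1 in)

Answer: ACCEPT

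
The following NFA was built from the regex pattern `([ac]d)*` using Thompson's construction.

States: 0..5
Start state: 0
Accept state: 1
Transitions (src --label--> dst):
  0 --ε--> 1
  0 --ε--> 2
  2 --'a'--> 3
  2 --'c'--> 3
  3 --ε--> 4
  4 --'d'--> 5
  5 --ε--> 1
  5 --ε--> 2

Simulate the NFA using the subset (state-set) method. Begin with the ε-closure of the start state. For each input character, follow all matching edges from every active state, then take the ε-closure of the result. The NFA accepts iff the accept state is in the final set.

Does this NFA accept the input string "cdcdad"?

initial (ε-close {0}): {0,1,2}
'c' @ 1: {3,4}
'd' @ 2: {1,2,5}  ✓accept
'c' @ 3: {3,4}
'd' @ 4: {1,2,5}  ✓accept
'a' @ 5: {3,4}
'd' @ 6: {1,2,5}  ✓accept
end set {1,2,5} — state 1 in

Answer: ACCEPT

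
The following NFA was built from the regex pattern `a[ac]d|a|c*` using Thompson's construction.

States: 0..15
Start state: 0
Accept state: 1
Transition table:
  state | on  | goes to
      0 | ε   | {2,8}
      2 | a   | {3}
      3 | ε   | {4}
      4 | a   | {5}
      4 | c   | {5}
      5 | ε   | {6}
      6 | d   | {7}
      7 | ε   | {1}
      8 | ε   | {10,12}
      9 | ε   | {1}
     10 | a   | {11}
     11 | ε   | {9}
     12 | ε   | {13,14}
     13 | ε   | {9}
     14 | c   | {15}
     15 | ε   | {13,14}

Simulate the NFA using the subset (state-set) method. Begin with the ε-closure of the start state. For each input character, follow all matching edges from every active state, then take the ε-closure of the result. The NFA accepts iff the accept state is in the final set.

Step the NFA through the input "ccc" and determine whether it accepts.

initial (ε-close {0}): {0,1,2,8,9,10,12,13,14}
'c' @ 1: {1,9,13,14,15}  ✓accept
'c' @ 2: {1,9,13,14,15}  ✓accept
'c' @ 3: {1,9,13,14,15}  ✓accept
end set {1,9,13,14,15} — state 1 in

Answer: ACCEPT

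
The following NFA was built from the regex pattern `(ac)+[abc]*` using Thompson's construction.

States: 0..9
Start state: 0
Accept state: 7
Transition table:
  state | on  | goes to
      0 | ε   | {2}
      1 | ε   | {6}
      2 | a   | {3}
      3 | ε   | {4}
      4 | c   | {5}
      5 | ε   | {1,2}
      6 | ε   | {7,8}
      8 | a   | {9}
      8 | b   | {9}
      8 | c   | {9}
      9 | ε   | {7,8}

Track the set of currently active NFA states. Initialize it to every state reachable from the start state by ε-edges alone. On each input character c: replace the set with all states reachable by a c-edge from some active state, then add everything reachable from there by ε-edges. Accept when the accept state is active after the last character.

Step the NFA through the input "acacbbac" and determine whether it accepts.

start: ε-closure({0}) = {0,2}
'a' @ 1: {3,4}
'c' @ 2: {1,2,5,6,7,8}  [accepting]
'a' @ 3: {3,4,7,8,9}  [accepting]
'c' @ 4: {1,2,5,6,7,8,9}  [accepting]
'b' @ 5: {7,8,9}  [accepting]
'b' @ 6: {7,8,9}  [accepting]
'a' @ 7: {7,8,9}  [accepting]
'c' @ 8: {7,8,9}  [accepting]
end set {7,8,9} — state 7 in

Answer: ACCEPT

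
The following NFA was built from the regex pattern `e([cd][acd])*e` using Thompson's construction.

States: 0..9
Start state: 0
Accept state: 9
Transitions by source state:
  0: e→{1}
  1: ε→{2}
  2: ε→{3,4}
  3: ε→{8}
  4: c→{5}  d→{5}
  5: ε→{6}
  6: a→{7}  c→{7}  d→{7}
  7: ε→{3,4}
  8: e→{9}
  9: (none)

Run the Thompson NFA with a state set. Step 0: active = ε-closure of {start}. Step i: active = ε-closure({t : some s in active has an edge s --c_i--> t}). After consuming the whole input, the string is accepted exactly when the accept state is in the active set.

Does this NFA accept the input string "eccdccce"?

start: ε-closure({0}) = {0}
'e' @ 1: {1,2,3,4,8}
'c' @ 2: {5,6}
'c' @ 3: {3,4,7,8}
'd' @ 4: {5,6}
'c' @ 5: {3,4,7,8}
'c' @ 6: {5,6}
'c' @ 7: {3,4,7,8}
'e' @ 8: {9}  (accept∈set)
final: {9}; accept 9 in set

Answer: ACCEPT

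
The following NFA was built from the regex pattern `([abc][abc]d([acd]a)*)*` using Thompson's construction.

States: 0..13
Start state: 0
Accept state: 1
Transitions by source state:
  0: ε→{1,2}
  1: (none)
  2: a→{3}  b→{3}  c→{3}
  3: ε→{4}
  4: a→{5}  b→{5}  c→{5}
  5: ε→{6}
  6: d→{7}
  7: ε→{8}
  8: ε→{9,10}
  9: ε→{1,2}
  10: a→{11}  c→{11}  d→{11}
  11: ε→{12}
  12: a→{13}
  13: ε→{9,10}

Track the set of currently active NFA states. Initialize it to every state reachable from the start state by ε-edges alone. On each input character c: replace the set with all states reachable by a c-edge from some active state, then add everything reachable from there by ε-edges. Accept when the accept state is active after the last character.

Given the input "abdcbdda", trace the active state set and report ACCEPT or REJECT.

initial (ε-close {0}): {0,1,2}
'a' @ 1: {3,4}
'b' @ 2: {5,6}
'd' @ 3: {1,2,7,8,9,10}  (accept∈set)
'c' @ 4: {3,4,11,12}
'b' @ 5: {5,6}
'd' @ 6: {1,2,7,8,9,10}  (accept∈set)
'd' @ 7: {11,12}
'a' @ 8: {1,2,9,10,13}  (accept∈set)
final: {1,2,9,10,13}; accept 1 in set

Answer: ACCEPT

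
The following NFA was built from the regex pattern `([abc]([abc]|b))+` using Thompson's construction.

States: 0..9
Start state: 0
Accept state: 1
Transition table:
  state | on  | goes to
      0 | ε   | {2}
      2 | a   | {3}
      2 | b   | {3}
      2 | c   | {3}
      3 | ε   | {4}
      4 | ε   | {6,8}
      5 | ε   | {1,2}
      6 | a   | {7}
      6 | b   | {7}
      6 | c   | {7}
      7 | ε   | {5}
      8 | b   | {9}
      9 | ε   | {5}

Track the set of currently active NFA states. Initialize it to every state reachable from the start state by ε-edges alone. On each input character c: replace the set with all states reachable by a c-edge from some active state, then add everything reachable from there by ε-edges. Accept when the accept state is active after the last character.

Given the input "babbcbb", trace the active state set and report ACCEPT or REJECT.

Answer: REJECT

Trace:
S₀ = ε-closure({0}) = {0,2}
'b' @ 1: {3,4,6,8}
'a' @ 2: {1,2,5,7}  (accept∈set)
'b' @ 3: {3,4,6,8}
'b' @ 4: {1,2,5,7,9}  (accept∈set)
'c' @ 5: {3,4,6,8}
'b' @ 6: {1,2,5,7,9}  (accept∈set)
'b' @ 7: {3,4,6,8}
end set {3,4,6,8} — state 1 not in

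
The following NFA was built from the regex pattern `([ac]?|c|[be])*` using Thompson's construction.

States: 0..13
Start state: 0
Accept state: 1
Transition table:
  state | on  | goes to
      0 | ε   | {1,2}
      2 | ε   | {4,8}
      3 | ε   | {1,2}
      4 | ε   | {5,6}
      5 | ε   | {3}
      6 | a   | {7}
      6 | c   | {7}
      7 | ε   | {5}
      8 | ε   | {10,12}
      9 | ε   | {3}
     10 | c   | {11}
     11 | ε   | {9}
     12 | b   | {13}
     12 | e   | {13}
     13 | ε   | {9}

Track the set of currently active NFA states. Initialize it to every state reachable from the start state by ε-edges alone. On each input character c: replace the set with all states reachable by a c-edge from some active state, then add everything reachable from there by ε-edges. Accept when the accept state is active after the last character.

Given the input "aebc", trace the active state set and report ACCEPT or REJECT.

Answer: ACCEPT

Steps:
S₀ = ε-closure({0}) = {0,1,2,3,4,5,6,8,10,12}
'a' @ 1: {1,2,3,4,5,6,7,8,10,12}  (accept∈set)
'e' @ 2: {1,2,3,4,5,6,8,9,10,12,13}  (accept∈set)
'b' @ 3: {1,2,3,4,5,6,8,9,10,12,13}  (accept∈set)
'c' @ 4: {1,2,3,4,5,6,7,8,9,10,11,12}  (accept∈set)
end set {1,2,3,4,5,6,7,8,9,10,11,12} — state 1 in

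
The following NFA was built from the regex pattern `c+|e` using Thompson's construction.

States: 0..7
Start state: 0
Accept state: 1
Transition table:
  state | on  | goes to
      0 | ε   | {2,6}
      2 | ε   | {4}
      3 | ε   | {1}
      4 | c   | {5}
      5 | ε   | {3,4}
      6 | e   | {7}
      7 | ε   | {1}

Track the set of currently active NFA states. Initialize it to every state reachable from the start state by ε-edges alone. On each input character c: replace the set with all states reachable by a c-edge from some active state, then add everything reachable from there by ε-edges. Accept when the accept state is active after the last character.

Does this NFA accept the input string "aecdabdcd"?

Answer: REJECT

Derivation:
S₀ = ε-closure({0}) = {0,2,4,6}
'a' @ 1: {}  — dead — no transitions
rest 'ecdabdcd' ignored (set empty)
final: {}; accept 1 not in set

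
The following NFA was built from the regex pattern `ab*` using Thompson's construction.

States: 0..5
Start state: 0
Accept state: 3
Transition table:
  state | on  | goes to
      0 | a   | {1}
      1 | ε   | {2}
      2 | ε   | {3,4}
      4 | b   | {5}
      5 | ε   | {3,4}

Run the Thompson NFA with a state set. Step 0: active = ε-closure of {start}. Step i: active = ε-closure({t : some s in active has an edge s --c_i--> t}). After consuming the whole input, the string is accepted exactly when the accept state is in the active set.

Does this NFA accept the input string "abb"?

start: ε-closure({0}) = {0}
'a' @ 1: {1,2,3,4}  [accepting]
'b' @ 2: {3,4,5}  [accepting]
'b' @ 3: {3,4,5}  [accepting]
after full input: {3,4,5}  (accept=3 in)

Answer: ACCEPT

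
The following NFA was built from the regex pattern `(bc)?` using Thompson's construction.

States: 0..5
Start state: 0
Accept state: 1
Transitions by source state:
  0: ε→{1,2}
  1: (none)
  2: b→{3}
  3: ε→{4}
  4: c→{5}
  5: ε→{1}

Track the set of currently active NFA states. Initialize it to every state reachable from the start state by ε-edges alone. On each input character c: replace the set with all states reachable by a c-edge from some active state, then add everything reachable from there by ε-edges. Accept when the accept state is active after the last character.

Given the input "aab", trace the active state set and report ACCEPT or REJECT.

S₀ = ε-closure({0}) = {0,1,2}
'a' @ 1: {}  — dead — no transitions
rest 'ab' ignored (set empty)
end set {} — state 1 not in

Answer: REJECT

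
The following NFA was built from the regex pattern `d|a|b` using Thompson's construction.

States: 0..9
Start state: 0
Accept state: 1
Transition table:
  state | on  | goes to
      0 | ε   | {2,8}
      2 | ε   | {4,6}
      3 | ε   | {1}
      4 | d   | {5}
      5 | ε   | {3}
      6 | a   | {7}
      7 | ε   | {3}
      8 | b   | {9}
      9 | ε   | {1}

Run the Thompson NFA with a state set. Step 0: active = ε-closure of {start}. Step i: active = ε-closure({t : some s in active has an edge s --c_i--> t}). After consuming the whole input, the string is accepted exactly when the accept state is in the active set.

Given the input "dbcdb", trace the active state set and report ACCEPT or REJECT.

start: ε-closure({0}) = {0,2,4,6,8}
'd' @ 1: {1,3,5}  (accept∈set)
'b' @ 2: {}  — no active states
rest 'cdb' ignored (set empty)
after full input: {}  (accept=1 not in)

Answer: REJECT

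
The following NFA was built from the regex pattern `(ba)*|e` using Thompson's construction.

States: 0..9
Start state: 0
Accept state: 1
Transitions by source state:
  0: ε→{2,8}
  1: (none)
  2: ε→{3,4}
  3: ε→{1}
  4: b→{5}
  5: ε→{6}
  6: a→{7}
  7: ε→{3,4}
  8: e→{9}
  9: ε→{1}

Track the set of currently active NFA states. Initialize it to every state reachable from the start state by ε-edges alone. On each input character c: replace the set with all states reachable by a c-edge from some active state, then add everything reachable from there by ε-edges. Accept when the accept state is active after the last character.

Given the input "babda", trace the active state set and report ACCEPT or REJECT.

start: ε-closure({0}) = {0,1,2,3,4,8}
'b' @ 1: {5,6}
'a' @ 2: {1,3,4,7}  (accept∈set)
'b' @ 3: {5,6}
'd' @ 4: {}  — state set empty
rest 'a' ignored (set empty)
final: {}; accept 1 not in set

Answer: REJECT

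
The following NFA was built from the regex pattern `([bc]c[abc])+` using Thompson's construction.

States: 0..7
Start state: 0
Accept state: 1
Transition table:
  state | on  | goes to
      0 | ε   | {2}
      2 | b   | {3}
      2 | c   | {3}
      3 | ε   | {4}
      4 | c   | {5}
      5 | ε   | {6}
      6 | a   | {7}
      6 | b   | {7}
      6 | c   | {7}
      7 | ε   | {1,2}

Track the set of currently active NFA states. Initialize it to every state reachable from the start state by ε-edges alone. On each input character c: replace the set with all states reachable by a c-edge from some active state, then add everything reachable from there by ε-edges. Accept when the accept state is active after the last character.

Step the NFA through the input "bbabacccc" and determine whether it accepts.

S₀ = ε-closure({0}) = {0,2}
'b' @ 1: {3,4}
'b' @ 2: {}  — state set empty
rest 'abacccc' ignored (set empty)
end set {} — state 1 not in

Answer: REJECT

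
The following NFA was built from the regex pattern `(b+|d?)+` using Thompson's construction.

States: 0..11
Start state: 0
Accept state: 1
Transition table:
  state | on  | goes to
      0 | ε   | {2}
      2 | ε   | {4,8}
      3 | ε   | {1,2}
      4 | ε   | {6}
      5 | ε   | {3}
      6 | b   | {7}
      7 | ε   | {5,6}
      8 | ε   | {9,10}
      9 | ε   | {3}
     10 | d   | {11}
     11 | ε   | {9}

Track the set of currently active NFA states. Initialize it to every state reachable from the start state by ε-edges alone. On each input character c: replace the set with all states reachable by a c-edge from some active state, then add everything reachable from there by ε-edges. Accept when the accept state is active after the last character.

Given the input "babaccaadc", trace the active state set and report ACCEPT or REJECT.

Answer: REJECT

Derivation:
start: ε-closure({0}) = {0,1,2,3,4,6,8,9,10}
'b' @ 1: {1,2,3,4,5,6,7,8,9,10}  [accepting]
'a' @ 2: {}  — state set empty
rest 'baccaadc' ignored (set empty)
after full input: {}  (accept=1 not in)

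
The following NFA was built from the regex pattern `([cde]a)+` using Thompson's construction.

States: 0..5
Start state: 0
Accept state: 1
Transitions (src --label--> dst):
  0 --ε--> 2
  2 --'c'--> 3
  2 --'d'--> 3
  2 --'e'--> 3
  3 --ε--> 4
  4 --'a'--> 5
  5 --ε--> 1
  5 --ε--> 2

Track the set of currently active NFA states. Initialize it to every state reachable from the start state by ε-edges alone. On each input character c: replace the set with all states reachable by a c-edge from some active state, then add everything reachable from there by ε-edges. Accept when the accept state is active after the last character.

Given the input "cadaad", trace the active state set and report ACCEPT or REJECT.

Answer: REJECT

Steps:
S₀ = ε-closure({0}) = {0,2}
'c' @ 1: {3,4}
'a' @ 2: {1,2,5}  (accept∈set)
'd' @ 3: {3,4}
'a' @ 4: {1,2,5}  (accept∈set)
'a' @ 5: {}  — dead — no transitions
rest 'd' ignored (set empty)
end set {} — state 1 not in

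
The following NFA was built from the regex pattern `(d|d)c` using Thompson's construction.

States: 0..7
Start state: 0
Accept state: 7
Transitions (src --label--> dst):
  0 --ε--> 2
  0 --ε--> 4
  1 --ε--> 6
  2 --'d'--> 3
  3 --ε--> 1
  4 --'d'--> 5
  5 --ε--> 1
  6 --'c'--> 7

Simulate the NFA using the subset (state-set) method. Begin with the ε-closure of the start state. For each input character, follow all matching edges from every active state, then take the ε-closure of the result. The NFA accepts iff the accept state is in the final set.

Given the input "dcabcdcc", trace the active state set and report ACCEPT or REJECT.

Answer: REJECT

Steps:
initial (ε-close {0}): {0,2,4}
'd' @ 1: {1,3,5,6}
'c' @ 2: {7}  ✓accept
'a' @ 3: {}  — state set empty
rest 'bcdcc' ignored (set empty)
final: {}; accept 7 not in set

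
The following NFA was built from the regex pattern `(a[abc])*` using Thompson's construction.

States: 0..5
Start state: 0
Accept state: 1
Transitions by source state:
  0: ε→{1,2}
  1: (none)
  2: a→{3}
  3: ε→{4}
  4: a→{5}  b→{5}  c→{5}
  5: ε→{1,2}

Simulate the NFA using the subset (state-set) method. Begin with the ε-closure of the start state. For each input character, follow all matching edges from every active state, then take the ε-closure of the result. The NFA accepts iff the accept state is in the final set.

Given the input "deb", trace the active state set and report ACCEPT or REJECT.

Answer: REJECT

Steps:
S₀ = ε-closure({0}) = {0,1,2}
'd' @ 1: {}  — state set empty
rest 'eb' ignored (set empty)
final: {}; accept 1 not in set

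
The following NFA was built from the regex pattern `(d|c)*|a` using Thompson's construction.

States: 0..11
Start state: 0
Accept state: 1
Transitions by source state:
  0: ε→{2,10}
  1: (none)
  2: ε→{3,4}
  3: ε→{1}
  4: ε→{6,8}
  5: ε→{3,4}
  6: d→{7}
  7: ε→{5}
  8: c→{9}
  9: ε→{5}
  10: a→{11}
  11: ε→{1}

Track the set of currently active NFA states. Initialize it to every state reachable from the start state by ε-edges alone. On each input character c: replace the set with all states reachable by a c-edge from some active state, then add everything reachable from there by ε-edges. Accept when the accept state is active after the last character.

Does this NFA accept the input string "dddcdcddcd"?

Answer: ACCEPT

Steps:
start: ε-closure({0}) = {0,1,2,3,4,6,8,10}
'd' @ 1: {1,3,4,5,6,7,8}  ✓accept
'd' @ 2: {1,3,4,5,6,7,8}  ✓accept
'd' @ 3: {1,3,4,5,6,7,8}  ✓accept
'c' @ 4: {1,3,4,5,6,8,9}  ✓accept
'd' @ 5: {1,3,4,5,6,7,8}  ✓accept
'c' @ 6: {1,3,4,5,6,8,9}  ✓accept
'd' @ 7: {1,3,4,5,6,7,8}  ✓accept
'd' @ 8: {1,3,4,5,6,7,8}  ✓accept
'c' @ 9: {1,3,4,5,6,8,9}  ✓accept
'd' @ 10: {1,3,4,5,6,7,8}  ✓accept
end set {1,3,4,5,6,7,8} — state 1 in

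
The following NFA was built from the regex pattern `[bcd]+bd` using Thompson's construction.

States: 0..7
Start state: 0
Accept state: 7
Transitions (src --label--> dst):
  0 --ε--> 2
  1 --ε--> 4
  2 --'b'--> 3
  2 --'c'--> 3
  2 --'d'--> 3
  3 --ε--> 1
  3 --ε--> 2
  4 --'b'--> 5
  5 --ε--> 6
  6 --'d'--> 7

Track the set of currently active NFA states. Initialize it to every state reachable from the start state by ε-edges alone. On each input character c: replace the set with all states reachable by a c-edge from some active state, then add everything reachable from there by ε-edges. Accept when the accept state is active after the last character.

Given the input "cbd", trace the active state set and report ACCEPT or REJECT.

Answer: ACCEPT

Derivation:
S₀ = ε-closure({0}) = {0,2}
'c' @ 1: {1,2,3,4}
'b' @ 2: {1,2,3,4,5,6}
'd' @ 3: {1,2,3,4,7}  ✓accept
final: {1,2,3,4,7}; accept 7 in set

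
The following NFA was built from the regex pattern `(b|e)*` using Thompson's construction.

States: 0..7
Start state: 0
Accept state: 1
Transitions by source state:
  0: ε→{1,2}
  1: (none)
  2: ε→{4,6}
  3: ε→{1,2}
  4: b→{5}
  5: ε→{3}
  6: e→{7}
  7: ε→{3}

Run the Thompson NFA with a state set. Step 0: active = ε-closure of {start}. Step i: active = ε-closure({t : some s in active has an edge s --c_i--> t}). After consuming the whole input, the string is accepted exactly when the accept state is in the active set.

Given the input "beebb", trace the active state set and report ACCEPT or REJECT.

S₀ = ε-closure({0}) = {0,1,2,4,6}
'b' @ 1: {1,2,3,4,5,6}  (accept∈set)
'e' @ 2: {1,2,3,4,6,7}  (accept∈set)
'e' @ 3: {1,2,3,4,6,7}  (accept∈set)
'b' @ 4: {1,2,3,4,5,6}  (accept∈set)
'b' @ 5: {1,2,3,4,5,6}  (accept∈set)
end set {1,2,3,4,5,6} — state 1 in

Answer: ACCEPT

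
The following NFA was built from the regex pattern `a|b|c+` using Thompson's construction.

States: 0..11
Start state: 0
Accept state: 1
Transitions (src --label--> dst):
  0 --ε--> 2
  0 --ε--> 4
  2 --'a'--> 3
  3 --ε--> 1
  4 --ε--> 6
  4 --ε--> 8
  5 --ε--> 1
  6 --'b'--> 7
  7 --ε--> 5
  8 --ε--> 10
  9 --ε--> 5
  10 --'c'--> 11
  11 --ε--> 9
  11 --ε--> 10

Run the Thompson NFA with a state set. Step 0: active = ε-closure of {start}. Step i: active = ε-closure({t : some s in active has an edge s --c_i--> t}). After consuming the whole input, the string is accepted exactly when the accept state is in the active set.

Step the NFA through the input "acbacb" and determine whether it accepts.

initial (ε-close {0}): {0,2,4,6,8,10}
'a' @ 1: {1,3}  ✓accept
'c' @ 2: {}  — no active states
rest 'bacb' ignored (set empty)
final: {}; accept 1 not in set

Answer: REJECT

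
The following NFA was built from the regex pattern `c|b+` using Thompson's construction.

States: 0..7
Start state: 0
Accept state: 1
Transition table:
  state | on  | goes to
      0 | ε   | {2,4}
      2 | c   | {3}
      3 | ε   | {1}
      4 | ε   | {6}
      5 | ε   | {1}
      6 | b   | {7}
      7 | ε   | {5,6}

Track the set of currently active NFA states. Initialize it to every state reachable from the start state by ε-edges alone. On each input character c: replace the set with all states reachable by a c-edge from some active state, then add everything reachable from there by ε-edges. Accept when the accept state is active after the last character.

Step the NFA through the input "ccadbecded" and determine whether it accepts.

S₀ = ε-closure({0}) = {0,2,4,6}
'c' @ 1: {1,3}  (accept∈set)
'c' @ 2: {}  — state set empty
rest 'adbecded' ignored (set empty)
end set {} — state 1 not in

Answer: REJECT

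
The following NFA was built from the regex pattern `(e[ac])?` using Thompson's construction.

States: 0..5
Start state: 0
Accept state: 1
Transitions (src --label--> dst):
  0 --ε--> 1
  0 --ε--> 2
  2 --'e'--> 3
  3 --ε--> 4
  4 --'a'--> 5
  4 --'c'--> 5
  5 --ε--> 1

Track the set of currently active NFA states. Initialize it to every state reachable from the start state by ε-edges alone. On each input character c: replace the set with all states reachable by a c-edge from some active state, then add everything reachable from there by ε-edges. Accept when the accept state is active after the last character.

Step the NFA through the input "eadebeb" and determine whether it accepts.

initial (ε-close {0}): {0,1,2}
'e' @ 1: {3,4}
'a' @ 2: {1,5}  [accepting]
'd' @ 3: {}  — dead — no transitions
rest 'ebeb' ignored (set empty)
end set {} — state 1 not in

Answer: REJECT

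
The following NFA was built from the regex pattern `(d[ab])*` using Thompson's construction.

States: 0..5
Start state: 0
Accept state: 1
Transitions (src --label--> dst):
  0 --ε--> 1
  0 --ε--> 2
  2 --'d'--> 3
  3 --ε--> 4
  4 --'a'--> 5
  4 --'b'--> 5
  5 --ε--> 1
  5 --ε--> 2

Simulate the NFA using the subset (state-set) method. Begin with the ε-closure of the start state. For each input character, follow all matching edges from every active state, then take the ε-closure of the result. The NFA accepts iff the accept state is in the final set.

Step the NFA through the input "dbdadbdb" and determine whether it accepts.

S₀ = ε-closure({0}) = {0,1,2}
'd' @ 1: {3,4}
'b' @ 2: {1,2,5}  [accepting]
'd' @ 3: {3,4}
'a' @ 4: {1,2,5}  [accepting]
'd' @ 5: {3,4}
'b' @ 6: {1,2,5}  [accepting]
'd' @ 7: {3,4}
'b' @ 8: {1,2,5}  [accepting]
final: {1,2,5}; accept 1 in set

Answer: ACCEPT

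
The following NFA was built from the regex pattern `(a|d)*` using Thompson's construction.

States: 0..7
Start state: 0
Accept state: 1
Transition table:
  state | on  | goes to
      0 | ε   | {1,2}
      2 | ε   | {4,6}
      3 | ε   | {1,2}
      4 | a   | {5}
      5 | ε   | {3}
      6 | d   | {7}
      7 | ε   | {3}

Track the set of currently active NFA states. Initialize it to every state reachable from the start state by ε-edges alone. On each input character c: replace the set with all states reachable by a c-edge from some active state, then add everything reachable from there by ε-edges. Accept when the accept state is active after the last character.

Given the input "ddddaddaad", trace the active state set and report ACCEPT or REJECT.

start: ε-closure({0}) = {0,1,2,4,6}
'd' @ 1: {1,2,3,4,6,7}  (accept∈set)
'd' @ 2: {1,2,3,4,6,7}  (accept∈set)
'd' @ 3: {1,2,3,4,6,7}  (accept∈set)
'd' @ 4: {1,2,3,4,6,7}  (accept∈set)
'a' @ 5: {1,2,3,4,5,6}  (accept∈set)
'd' @ 6: {1,2,3,4,6,7}  (accept∈set)
'd' @ 7: {1,2,3,4,6,7}  (accept∈set)
'a' @ 8: {1,2,3,4,5,6}  (accept∈set)
'a' @ 9: {1,2,3,4,5,6}  (accept∈set)
'd' @ 10: {1,2,3,4,6,7}  (accept∈set)
after full input: {1,2,3,4,6,7}  (accept=1 in)

Answer: ACCEPT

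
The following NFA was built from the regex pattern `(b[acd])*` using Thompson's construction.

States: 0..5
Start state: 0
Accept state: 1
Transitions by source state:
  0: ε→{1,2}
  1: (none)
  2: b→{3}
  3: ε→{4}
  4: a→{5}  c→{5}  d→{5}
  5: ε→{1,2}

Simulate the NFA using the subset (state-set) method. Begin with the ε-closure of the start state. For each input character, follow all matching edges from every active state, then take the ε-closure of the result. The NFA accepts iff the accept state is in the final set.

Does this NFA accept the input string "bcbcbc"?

Answer: ACCEPT

Steps:
start: ε-closure({0}) = {0,1,2}
'b' @ 1: {3,4}
'c' @ 2: {1,2,5}  [accepting]
'b' @ 3: {3,4}
'c' @ 4: {1,2,5}  [accepting]
'b' @ 5: {3,4}
'c' @ 6: {1,2,5}  [accepting]
end set {1,2,5} — state 1 in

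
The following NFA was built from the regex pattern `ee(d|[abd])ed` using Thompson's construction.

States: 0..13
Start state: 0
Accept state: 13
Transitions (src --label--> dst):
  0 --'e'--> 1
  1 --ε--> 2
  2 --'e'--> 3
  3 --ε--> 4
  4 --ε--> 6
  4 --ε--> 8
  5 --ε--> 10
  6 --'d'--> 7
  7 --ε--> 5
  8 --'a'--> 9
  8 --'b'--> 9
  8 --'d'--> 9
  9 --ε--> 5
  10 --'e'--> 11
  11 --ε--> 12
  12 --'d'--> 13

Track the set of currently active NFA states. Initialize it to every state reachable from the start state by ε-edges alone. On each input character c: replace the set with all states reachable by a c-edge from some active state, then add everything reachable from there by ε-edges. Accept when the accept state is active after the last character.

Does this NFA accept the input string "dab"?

Answer: REJECT

Trace:
S₀ = ε-closure({0}) = {0}
'd' @ 1: {}  — dead — no transitions
rest 'ab' ignored (set empty)
after full input: {}  (accept=13 not in)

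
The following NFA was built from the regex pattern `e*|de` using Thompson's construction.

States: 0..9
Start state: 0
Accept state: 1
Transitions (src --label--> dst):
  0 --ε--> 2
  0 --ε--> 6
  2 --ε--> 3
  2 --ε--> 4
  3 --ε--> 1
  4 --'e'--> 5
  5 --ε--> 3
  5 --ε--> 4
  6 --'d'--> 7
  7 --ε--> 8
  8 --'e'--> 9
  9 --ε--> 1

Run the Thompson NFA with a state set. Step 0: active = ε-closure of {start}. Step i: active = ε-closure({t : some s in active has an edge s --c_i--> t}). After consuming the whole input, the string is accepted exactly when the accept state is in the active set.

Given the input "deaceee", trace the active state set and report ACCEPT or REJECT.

initial (ε-close {0}): {0,1,2,3,4,6}
'd' @ 1: {7,8}
'e' @ 2: {1,9}  (accept∈set)
'a' @ 3: {}  — state set empty
rest 'ceee' ignored (set empty)
end set {} — state 1 not in

Answer: REJECT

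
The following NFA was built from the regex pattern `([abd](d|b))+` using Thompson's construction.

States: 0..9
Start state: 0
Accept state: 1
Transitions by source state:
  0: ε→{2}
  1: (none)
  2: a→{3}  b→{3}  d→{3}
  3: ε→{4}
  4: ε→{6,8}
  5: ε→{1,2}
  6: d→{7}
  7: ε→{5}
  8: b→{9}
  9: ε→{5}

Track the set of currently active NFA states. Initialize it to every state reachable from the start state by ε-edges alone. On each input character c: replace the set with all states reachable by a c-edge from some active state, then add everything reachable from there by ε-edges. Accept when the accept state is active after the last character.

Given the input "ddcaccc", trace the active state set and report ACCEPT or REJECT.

Answer: REJECT

Trace:
start: ε-closure({0}) = {0,2}
'd' @ 1: {3,4,6,8}
'd' @ 2: {1,2,5,7}  [accepting]
'c' @ 3: {}  — no active states
rest 'accc' ignored (set empty)
end set {} — state 1 not in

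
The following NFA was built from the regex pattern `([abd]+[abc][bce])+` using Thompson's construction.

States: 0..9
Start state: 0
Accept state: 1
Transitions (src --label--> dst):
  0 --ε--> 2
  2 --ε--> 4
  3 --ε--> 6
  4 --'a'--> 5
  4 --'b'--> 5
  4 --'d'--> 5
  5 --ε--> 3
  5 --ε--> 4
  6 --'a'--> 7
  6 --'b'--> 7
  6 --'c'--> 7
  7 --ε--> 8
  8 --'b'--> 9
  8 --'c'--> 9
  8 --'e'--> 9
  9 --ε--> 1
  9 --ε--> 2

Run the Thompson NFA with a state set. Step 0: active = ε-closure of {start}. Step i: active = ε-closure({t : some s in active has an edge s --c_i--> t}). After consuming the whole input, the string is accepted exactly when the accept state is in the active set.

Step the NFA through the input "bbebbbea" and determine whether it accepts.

start: ε-closure({0}) = {0,2,4}
'b' @ 1: {3,4,5,6}
'b' @ 2: {3,4,5,6,7,8}
'e' @ 3: {1,2,4,9}  [accepting]
'b' @ 4: {3,4,5,6}
'b' @ 5: {3,4,5,6,7,8}
'b' @ 6: {1,2,3,4,5,6,7,8,9}  [accepting]
'e' @ 7: {1,2,4,9}  [accepting]
'a' @ 8: {3,4,5,6}
after full input: {3,4,5,6}  (accept=1 not in)

Answer: REJECT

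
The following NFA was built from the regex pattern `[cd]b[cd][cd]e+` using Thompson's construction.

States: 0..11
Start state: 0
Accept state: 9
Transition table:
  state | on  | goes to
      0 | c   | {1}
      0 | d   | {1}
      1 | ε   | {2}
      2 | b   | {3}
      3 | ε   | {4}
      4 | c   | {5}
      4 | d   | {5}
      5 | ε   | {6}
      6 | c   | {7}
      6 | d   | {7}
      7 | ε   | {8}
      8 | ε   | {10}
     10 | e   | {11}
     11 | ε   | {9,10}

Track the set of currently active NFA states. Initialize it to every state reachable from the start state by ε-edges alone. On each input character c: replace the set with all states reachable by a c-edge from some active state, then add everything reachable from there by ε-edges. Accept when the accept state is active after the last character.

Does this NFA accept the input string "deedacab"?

Answer: REJECT

Trace:
start: ε-closure({0}) = {0}
'd' @ 1: {1,2}
'e' @ 2: {}  — no active states
rest 'edacab' ignored (set empty)
end set {} — state 9 not in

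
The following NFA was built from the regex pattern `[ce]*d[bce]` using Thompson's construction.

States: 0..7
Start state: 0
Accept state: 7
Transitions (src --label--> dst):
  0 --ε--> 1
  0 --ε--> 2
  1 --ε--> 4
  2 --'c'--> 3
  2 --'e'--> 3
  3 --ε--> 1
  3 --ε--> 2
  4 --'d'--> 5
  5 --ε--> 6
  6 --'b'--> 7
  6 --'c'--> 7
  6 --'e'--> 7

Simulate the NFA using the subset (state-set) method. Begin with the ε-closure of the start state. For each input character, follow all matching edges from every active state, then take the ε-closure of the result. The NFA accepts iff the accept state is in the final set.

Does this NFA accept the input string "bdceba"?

Answer: REJECT

Derivation:
start: ε-closure({0}) = {0,1,2,4}
'b' @ 1: {}  — state set empty
rest 'dceba' ignored (set empty)
end set {} — state 7 not in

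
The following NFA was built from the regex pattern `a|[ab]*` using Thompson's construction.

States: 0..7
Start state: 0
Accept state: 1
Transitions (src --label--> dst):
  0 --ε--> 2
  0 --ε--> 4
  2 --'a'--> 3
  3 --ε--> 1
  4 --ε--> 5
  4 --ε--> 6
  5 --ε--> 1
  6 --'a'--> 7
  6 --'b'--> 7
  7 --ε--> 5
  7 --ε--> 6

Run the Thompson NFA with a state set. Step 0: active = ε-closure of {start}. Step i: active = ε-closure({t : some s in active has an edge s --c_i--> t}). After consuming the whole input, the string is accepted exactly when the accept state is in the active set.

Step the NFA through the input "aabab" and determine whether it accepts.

start: ε-closure({0}) = {0,1,2,4,5,6}
'a' @ 1: {1,3,5,6,7}  ✓accept
'a' @ 2: {1,5,6,7}  ✓accept
'b' @ 3: {1,5,6,7}  ✓accept
'a' @ 4: {1,5,6,7}  ✓accept
'b' @ 5: {1,5,6,7}  ✓accept
after full input: {1,5,6,7}  (accept=1 in)

Answer: ACCEPT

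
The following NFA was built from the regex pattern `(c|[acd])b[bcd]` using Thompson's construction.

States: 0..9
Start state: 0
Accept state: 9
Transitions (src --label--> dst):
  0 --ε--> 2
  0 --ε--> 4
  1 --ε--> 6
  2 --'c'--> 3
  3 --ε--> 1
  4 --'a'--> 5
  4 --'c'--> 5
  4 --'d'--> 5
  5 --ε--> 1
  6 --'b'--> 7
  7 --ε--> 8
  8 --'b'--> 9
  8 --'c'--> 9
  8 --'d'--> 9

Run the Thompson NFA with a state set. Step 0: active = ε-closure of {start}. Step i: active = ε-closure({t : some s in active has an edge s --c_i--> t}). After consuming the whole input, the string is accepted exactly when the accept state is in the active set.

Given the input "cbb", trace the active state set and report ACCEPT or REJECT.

S₀ = ε-closure({0}) = {0,2,4}
'c' @ 1: {1,3,5,6}
'b' @ 2: {7,8}
'b' @ 3: {9}  (accept∈set)
after full input: {9}  (accept=9 in)

Answer: ACCEPT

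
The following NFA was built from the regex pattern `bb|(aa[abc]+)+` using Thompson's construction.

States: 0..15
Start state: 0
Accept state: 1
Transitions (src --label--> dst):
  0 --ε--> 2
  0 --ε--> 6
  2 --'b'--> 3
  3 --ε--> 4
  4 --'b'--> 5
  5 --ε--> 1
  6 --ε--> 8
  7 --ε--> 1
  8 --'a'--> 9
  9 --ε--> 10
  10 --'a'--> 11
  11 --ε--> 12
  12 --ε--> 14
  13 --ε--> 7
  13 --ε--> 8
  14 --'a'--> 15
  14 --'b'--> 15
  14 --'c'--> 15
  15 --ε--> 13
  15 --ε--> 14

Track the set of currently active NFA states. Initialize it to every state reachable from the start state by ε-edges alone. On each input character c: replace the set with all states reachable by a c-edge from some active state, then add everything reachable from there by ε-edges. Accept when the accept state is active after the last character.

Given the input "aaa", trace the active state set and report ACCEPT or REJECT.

S₀ = ε-closure({0}) = {0,2,6,8}
'a' @ 1: {9,10}
'a' @ 2: {11,12,14}
'a' @ 3: {1,7,8,13,14,15}  (accept∈set)
final: {1,7,8,13,14,15}; accept 1 in set

Answer: ACCEPT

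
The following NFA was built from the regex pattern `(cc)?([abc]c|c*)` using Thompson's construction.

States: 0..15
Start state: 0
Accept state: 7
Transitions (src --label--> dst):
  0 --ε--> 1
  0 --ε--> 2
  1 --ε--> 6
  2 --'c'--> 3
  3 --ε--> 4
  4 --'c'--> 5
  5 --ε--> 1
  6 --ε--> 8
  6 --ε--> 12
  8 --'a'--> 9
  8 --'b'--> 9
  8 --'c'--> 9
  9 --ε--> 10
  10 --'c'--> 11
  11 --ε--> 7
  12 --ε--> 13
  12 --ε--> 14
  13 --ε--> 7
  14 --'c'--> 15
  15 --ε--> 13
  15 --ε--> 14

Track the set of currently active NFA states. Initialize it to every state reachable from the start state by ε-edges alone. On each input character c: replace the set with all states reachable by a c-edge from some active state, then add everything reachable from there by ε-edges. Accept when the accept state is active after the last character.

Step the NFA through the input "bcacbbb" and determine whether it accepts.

Answer: REJECT

Derivation:
start: ε-closure({0}) = {0,1,2,6,7,8,12,13,14}
'b' @ 1: {9,10}
'c' @ 2: {7,11}  ✓accept
'a' @ 3: {}  — no active states
rest 'cbbb' ignored (set empty)
after full input: {}  (accept=7 not in)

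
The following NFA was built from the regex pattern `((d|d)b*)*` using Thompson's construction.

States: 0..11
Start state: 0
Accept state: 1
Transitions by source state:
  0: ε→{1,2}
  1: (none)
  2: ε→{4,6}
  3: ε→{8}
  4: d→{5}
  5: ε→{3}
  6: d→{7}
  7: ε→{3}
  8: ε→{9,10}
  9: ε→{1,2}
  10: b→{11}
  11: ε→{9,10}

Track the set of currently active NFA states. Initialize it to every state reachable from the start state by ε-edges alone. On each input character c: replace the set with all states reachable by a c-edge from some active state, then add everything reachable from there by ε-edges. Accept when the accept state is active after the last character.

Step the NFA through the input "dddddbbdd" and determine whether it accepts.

start: ε-closure({0}) = {0,1,2,4,6}
'd' @ 1: {1,2,3,4,5,6,7,8,9,10}  [accepting]
'd' @ 2: {1,2,3,4,5,6,7,8,9,10}  [accepting]
'd' @ 3: {1,2,3,4,5,6,7,8,9,10}  [accepting]
'd' @ 4: {1,2,3,4,5,6,7,8,9,10}  [accepting]
'd' @ 5: {1,2,3,4,5,6,7,8,9,10}  [accepting]
'b' @ 6: {1,2,4,6,9,10,11}  [accepting]
'b' @ 7: {1,2,4,6,9,10,11}  [accepting]
'd' @ 8: {1,2,3,4,5,6,7,8,9,10}  [accepting]
'd' @ 9: {1,2,3,4,5,6,7,8,9,10}  [accepting]
end set {1,2,3,4,5,6,7,8,9,10} — state 1 in

Answer: ACCEPT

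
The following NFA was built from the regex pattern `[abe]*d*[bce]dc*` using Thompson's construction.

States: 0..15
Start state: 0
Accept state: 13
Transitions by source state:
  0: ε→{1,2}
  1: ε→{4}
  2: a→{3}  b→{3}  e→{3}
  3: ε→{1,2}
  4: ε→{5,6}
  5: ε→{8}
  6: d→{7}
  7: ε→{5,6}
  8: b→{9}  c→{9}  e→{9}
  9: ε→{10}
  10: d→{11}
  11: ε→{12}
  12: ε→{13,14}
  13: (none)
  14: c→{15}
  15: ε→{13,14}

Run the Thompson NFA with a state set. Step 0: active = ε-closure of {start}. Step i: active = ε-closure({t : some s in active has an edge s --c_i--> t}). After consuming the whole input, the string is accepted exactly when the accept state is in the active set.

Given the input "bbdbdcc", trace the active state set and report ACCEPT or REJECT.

Answer: ACCEPT

Trace:
initial (ε-close {0}): {0,1,2,4,5,6,8}
'b' @ 1: {1,2,3,4,5,6,8,9,10}
'b' @ 2: {1,2,3,4,5,6,8,9,10}
'd' @ 3: {5,6,7,8,11,12,13,14}  [accepting]
'b' @ 4: {9,10}
'd' @ 5: {11,12,13,14}  [accepting]
'c' @ 6: {13,14,15}  [accepting]
'c' @ 7: {13,14,15}  [accepting]
final: {13,14,15}; accept 13 in set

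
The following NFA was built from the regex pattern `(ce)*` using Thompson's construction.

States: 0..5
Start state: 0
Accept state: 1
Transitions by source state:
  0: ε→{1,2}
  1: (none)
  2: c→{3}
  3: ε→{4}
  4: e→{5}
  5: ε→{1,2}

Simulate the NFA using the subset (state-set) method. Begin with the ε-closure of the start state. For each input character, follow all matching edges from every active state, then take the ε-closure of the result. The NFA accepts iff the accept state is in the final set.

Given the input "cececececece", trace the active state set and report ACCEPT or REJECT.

Answer: ACCEPT

Derivation:
start: ε-closure({0}) = {0,1,2}
'c' @ 1: {3,4}
'e' @ 2: {1,2,5}  [accepting]
'c' @ 3: {3,4}
'e' @ 4: {1,2,5}  [accepting]
'c' @ 5: {3,4}
'e' @ 6: {1,2,5}  [accepting]
'c' @ 7: {3,4}
'e' @ 8: {1,2,5}  [accepting]
'c' @ 9: {3,4}
'e' @ 10: {1,2,5}  [accepting]
'c' @ 11: {3,4}
'e' @ 12: {1,2,5}  [accepting]
end set {1,2,5} — state 1 in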